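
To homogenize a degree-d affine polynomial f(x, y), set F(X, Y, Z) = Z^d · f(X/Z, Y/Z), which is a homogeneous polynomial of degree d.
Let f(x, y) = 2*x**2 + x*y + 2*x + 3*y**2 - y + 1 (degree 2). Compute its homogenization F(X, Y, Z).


F(X, Y, Z) = 2*X**2 + X*Y + 2*X*Z + 3*Y**2 - Y*Z + Z**2

deg(f) = 2.
Substitute x = X/Z, y = Y/Z into f, then multiply by Z^2.
  monomial 2·x^2·y^0 ↦ 2·X^2·Y^0·Z^0.
  monomial 1·x^1·y^1 ↦ 1·X^1·Y^1·Z^0.
  monomial 2·x^1·y^0 ↦ 2·X^1·Y^0·Z^1.
  monomial 3·x^0·y^2 ↦ 3·X^0·Y^2·Z^0.
  monomial -1·x^0·y^1 ↦ -1·X^0·Y^1·Z^1.
  monomial 1·x^0·y^0 ↦ 1·X^0·Y^0·Z^2.
Collecting: F(X, Y, Z) = 2*X**2 + X*Y + 2*X*Z + 3*Y**2 - Y*Z + Z**2.


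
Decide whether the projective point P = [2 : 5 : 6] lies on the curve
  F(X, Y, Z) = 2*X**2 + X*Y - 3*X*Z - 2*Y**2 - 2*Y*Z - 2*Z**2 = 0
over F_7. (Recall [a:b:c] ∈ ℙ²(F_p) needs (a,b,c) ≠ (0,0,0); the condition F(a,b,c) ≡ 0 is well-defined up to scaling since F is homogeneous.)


F(2,5,6) ≡ 3 (mod 7); P is NOT on the curve.

Evaluate F(2, 5, 6) term-by-term (mod 7).
  2*X**2 ↦ 2·4·1·1 = 8
  X*Y ↦ 1·2·5·1 = 10
  -3*X*Z ↦ -3·2·1·6 = -36
  -2*Y**2 ↦ -2·1·25·1 = -50
  -2*Y*Z ↦ -2·1·5·6 = -60
  -2*Z**2 ↦ -2·1·1·36 = -72
Sum: F(2, 5, 6) = (8) + (10) + (-36) + (-50) + (-60) + (-72) = -200.
Reducing mod 7: -200 ≡ 3 (mod 7).
Since F(a, b, c) ≡ 3 ≠ 0 (mod 7), P does NOT lie on the curve.


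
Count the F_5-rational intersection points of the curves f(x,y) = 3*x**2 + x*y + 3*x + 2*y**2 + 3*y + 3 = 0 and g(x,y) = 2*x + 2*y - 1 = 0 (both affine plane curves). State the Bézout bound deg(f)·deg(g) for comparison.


Common zeros: {(0, 3), (1, 2)}; count = 2; Bézout bound = 2.

deg(f) = 2, deg(g) = 1, so Bézout bound = 2.
Scan x ∈ F_5. For each x, list the y ∈ F_5 with f(x, y) ≡ 0 and those with g(x, y) ≡ 0 (mod 5); the common zeros in that column are the intersection.
  x = 0: f ≡ 0 at y ∈ {3}; g ≡ 0 at y ∈ {3}; common: {3}.
  x = 1: f ≡ 0 at y ∈ {1, 2}; g ≡ 0 at y ∈ {2}; common: {2}.
  x = 2: f ≡ 0 at y ∈ ∅; g ≡ 0 at y ∈ {1}; common: ∅.
  x = 3: f ≡ 0 at y ∈ {3, 4}; g ≡ 0 at y ∈ {0}; common: ∅.
  x = 4: f ≡ 0 at y ∈ {2}; g ≡ 0 at y ∈ {4}; common: ∅.
Collecting: common zeros = {(0, 3), (1, 2)}, so the count is 2.
Comparison with the Bézout bound: 2 ≤ 2 = deg(f)·deg(g), as expected for curves with no common component (the bound is attained).


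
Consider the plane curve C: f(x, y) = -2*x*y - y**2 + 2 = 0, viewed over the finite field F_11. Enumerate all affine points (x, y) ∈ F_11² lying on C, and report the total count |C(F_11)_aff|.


Affine F_11-points: {(1, 4), (1, 5), (3, 8), (5, 2), (5, 10), (6, 1), (6, 9), (8, 3), (10, 6), (10, 7)}; count = 10.

For each of the 121 pairs (x, y) ∈ F_11², evaluate f(x, y) mod 11. Record the zeros.
  x = 0: [0↦2, 1↦1, 2↦9, 3↦4, 4↦8, 5↦10, 6↦10, 7↦8, 8↦4, 9↦9, 10↦1]  zeros at y ∈ ∅
  x = 1: [0↦2, 1↦10, 2↦5, 3↦9, 4↦0, 5↦0, 6↦9, 7↦5, 8↦10, 9↦2, 10↦3]  zeros at y ∈ {4, 5}
  x = 2: [0↦2, 1↦8, 2↦1, 3↦3, 4↦3, 5↦1, 6↦8, 7↦2, 8↦5, 9↦6, 10↦5]  zeros at y ∈ ∅
  x = 3: [0↦2, 1↦6, 2↦8, 3↦8, 4↦6, 5↦2, 6↦7, 7↦10, 8↦0, 9↦10, 10↦7]  zeros at y ∈ {8}
  x = 4: [0↦2, 1↦4, 2↦4, 3↦2, 4↦9, 5↦3, 6↦6, 7↦7, 8↦6, 9↦3, 10↦9]  zeros at y ∈ ∅
  x = 5: [0↦2, 1↦2, 2↦0, 3↦7, 4↦1, 5↦4, 6↦5, 7↦4, 8↦1, 9↦7, 10↦0]  zeros at y ∈ {2, 10}
  x = 6: [0↦2, 1↦0, 2↦7, 3↦1, 4↦4, 5↦5, 6↦4, 7↦1, 8↦7, 9↦0, 10↦2]  zeros at y ∈ {1, 9}
  x = 7: [0↦2, 1↦9, 2↦3, 3↦6, 4↦7, 5↦6, 6↦3, 7↦9, 8↦2, 9↦4, 10↦4]  zeros at y ∈ ∅
  x = 8: [0↦2, 1↦7, 2↦10, 3↦0, 4↦10, 5↦7, 6↦2, 7↦6, 8↦8, 9↦8, 10↦6]  zeros at y ∈ {3}
  x = 9: [0↦2, 1↦5, 2↦6, 3↦5, 4↦2, 5↦8, 6↦1, 7↦3, 8↦3, 9↦1, 10↦8]  zeros at y ∈ ∅
  x = 10: [0↦2, 1↦3, 2↦2, 3↦10, 4↦5, 5↦9, 6↦0, 7↦0, 8↦9, 9↦5, 10↦10]  zeros at y ∈ {6, 7}
Collecting zeros: affine points = {(1, 4), (1, 5), (3, 8), (5, 2), (5, 10), (6, 1), (6, 9), (8, 3), (10, 6), (10, 7)}.
Total count |C(F_11)_aff| = 10.


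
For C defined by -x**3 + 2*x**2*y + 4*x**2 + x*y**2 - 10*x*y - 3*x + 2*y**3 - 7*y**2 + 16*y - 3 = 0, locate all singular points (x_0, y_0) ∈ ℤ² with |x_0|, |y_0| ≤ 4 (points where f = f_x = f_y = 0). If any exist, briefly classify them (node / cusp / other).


Singular points: {(2, 1)}; classification: cusp.

Compute partial derivatives:
  f_x = -3*x**2 + 4*x*y + 8*x + y**2 - 10*y - 3.
  f_y = 2*x**2 + 2*x*y - 10*x + 6*y**2 - 14*y + 16.
Scan x_0 ∈ {−4, ..., 4}. For each x_0, f_y(x_0, y) is a polynomial in y; find its integer roots y ∈ {−4, ..., 4}, then test f_x and f at those candidates.
  x = -4: f_y(-4, y) = 6*y**2 - 22*y + 88; no integer root y with |y| ≤ 4.
  x = -3: f_y(-3, y) = 6*y**2 - 20*y + 64; no integer root y with |y| ≤ 4.
  x = -2: f_y(-2, y) = 6*y**2 - 18*y + 44; no integer root y with |y| ≤ 4.
  x = -1: f_y(-1, y) = 6*y**2 - 16*y + 28; no integer root y with |y| ≤ 4.
  x = 0: f_y(0, y) = 6*y**2 - 14*y + 16; no integer root y with |y| ≤ 4.
  x = 1: f_y(1, y) = 6*y**2 - 12*y + 8; no integer root y with |y| ≤ 4.
  x = 2: f_y(2, y) = 6*y**2 - 10*y + 4; vanishes at y ∈ {1}. (2, 1): f_x = 0, f = 0 — SINGULAR.
  x = 3: f_y(3, y) = 6*y**2 - 8*y + 4; no integer root y with |y| ≤ 4.
  x = 4: f_y(4, y) = 6*y**2 - 6*y + 8; no integer root y with |y| ≤ 4.
Only singular point on the grid: (2, 1).
Classify: substitute x = 2 + u, y = 1 + v and expand: f = -u**3 + 2*u**2*v + u*v**2 + 2*v**3 + v**2.
No constant or linear terms (consistent with a singular point). Quadratic part: v**2. Cubic part: -u**3 + 2*u**2*v + u*v**2 + 2*v**3.
The quadratic part v**2 is a perfect square, so there is a single (double) tangent line v = 0, i.e. y = 1. Restricting the cubic part to that line (v = 0) leaves -u**3 ≠ 0, so f is not divisible by v and the branch is v² ≈ u**3 to lowest order — this is a cusp.
Classification: cusp.


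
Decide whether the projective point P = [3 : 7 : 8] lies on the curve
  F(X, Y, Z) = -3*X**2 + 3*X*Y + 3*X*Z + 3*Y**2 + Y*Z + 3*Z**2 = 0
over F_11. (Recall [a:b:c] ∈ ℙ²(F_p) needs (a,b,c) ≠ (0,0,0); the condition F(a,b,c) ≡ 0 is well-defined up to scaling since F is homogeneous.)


F(3,7,8) ≡ 8 (mod 11); P is NOT on the curve.

Evaluate F(3, 7, 8) term-by-term (mod 11).
  -3*X**2 ↦ -3·9·1·1 = -27
  3*X*Y ↦ 3·3·7·1 = 63
  3*X*Z ↦ 3·3·1·8 = 72
  3*Y**2 ↦ 3·1·49·1 = 147
  Y*Z ↦ 1·1·7·8 = 56
  3*Z**2 ↦ 3·1·1·64 = 192
Sum: F(3, 7, 8) = (-27) + (63) + (72) + (147) + (56) + (192) = 503.
Reducing mod 11: 503 ≡ 8 (mod 11).
Since F(a, b, c) ≡ 8 ≠ 0 (mod 11), P does NOT lie on the curve.


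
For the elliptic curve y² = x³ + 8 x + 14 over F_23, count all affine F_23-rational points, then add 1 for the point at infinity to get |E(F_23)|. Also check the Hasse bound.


Affine points = {(1, 0), (4, 8), (4, 15), (5, 8), (5, 15), (6, 5), (6, 18), (10, 6), (10, 17), (14, 8), (14, 15), (15, 6), (15, 17), (16, 11), (16, 12), (17, 7), (17, 16), (20, 3), (20, 20), (21, 6), (21, 17)}; affine count = 21; |E(F_23)| = 22.

Discriminant check: Δ ∝ 4a³ + 27b² = 4·8³ + 27·14² = 4·512 + 27·196 ≡ 3 (mod 23). Nonzero ⇒ E is nonsingular.
For each x ∈ F_23, compute rhs = x³ + 8·x + 14 mod 23, then count y ∈ F_23 with y² ≡ rhs.
  x = 0: rhs = 14, matching y values: none (0 points).
  x = 1: rhs = 0, matching y values: 0 (1 points).
  x = 2: rhs = 15, matching y values: none (0 points).
  x = 3: rhs = 19, matching y values: none (0 points).
  x = 4: rhs = 18, matching y values: 8, 15 (2 points).
  x = 5: rhs = 18, matching y values: 8, 15 (2 points).
  x = 6: rhs = 2, matching y values: 5, 18 (2 points).
  x = 7: rhs = 22, matching y values: none (0 points).
  x = 8: rhs = 15, matching y values: none (0 points).
  x = 9: rhs = 10, matching y values: none (0 points).
  x = 10: rhs = 13, matching y values: 6, 17 (2 points).
  x = 11: rhs = 7, matching y values: none (0 points).
  x = 12: rhs = 21, matching y values: none (0 points).
  x = 13: rhs = 15, matching y values: none (0 points).
  x = 14: rhs = 18, matching y values: 8, 15 (2 points).
  x = 15: rhs = 13, matching y values: 6, 17 (2 points).
  x = 16: rhs = 6, matching y values: 11, 12 (2 points).
  x = 17: rhs = 3, matching y values: 7, 16 (2 points).
  x = 18: rhs = 10, matching y values: none (0 points).
  x = 19: rhs = 10, matching y values: none (0 points).
  x = 20: rhs = 9, matching y values: 3, 20 (2 points).
  x = 21: rhs = 13, matching y values: 6, 17 (2 points).
  x = 22: rhs = 5, matching y values: none (0 points).
Total affine count: 21.
Full point count |E(F_23)| = 21 + 1 = 22.
Hasse bound: |22 − (23+1)| = |-2| = 2 ≤ 2√23 ≈ 9.5917 ✓.


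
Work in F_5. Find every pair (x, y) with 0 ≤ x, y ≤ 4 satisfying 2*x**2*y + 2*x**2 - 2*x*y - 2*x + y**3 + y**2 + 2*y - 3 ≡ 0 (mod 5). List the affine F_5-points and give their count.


Affine F_5-points: {(0, 4), (1, 4), (2, 2), (2, 3), (2, 4), (3, 1), (3, 4), (4, 2), (4, 3), (4, 4)}; count = 10.

For each of the 25 pairs (x, y) ∈ F_5², evaluate f(x, y) mod 5. Record the zeros.
  x = 0: [0↦2, 1↦1, 2↦3, 3↦4, 4↦0]  zeros at y ∈ {4}
  x = 1: [0↦2, 1↦1, 2↦3, 3↦4, 4↦0]  zeros at y ∈ {4}
  x = 2: [0↦1, 1↦4, 2↦0, 3↦0, 4↦0]  zeros at y ∈ {2, 3, 4}
  x = 3: [0↦4, 1↦0, 2↦4, 3↦2, 4↦0]  zeros at y ∈ {1, 4}
  x = 4: [0↦1, 1↦4, 2↦0, 3↦0, 4↦0]  zeros at y ∈ {2, 3, 4}
Collecting zeros: affine points = {(0, 4), (1, 4), (2, 2), (2, 3), (2, 4), (3, 1), (3, 4), (4, 2), (4, 3), (4, 4)}.
Total count |C(F_5)_aff| = 10.


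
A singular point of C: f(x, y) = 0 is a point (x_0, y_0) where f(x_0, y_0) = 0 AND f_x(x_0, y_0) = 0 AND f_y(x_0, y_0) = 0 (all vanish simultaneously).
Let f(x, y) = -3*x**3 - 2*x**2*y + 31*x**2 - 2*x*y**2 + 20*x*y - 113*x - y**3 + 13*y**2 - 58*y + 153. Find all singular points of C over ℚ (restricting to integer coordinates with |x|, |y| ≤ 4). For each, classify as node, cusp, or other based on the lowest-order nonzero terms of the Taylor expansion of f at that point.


Singular points: {(3, 2)}; classification: cusp.

Compute partial derivatives:
  f_x = -9*x**2 - 4*x*y + 62*x - 2*y**2 + 20*y - 113.
  f_y = -2*x**2 - 4*x*y + 20*x - 3*y**2 + 26*y - 58.
Scan x_0 ∈ {−4, ..., 4}. For each x_0, f_y(x_0, y) is a polynomial in y; find its integer roots y ∈ {−4, ..., 4}, then test f_x and f at those candidates.
  x = -4: f_y(-4, y) = -3*y**2 + 42*y - 170; no integer root y with |y| ≤ 4.
  x = -3: f_y(-3, y) = -3*y**2 + 38*y - 136; no integer root y with |y| ≤ 4.
  x = -2: f_y(-2, y) = -3*y**2 + 34*y - 106; no integer root y with |y| ≤ 4.
  x = -1: f_y(-1, y) = -3*y**2 + 30*y - 80; no integer root y with |y| ≤ 4.
  x = 0: f_y(0, y) = -3*y**2 + 26*y - 58; no integer root y with |y| ≤ 4.
  x = 1: f_y(1, y) = -3*y**2 + 22*y - 40; vanishes at y ∈ {4}. (1, 4): f_x = -28 ≠ 0.
  x = 2: f_y(2, y) = -3*y**2 + 18*y - 26; no integer root y with |y| ≤ 4.
  x = 3: f_y(3, y) = -3*y**2 + 14*y - 16; vanishes at y ∈ {2}. (3, 2): f_x = 0, f = 0 — SINGULAR.
  x = 4: f_y(4, y) = -3*y**2 + 10*y - 10; no integer root y with |y| ≤ 4.
Only singular point on the grid: (3, 2).
Classify: substitute x = 3 + u, y = 2 + v and expand: f = -3*u**3 - 2*u**2*v - 2*u*v**2 - v**3 + v**2.
No constant or linear terms (consistent with a singular point). Quadratic part: v**2. Cubic part: -3*u**3 - 2*u**2*v - 2*u*v**2 - v**3.
The quadratic part v**2 is a perfect square, so there is a single (double) tangent line v = 0, i.e. y = 2. Restricting the cubic part to that line (v = 0) leaves -3*u**3 ≠ 0, so f is not divisible by v and the branch is v² ≈ 3*u**3 to lowest order — this is a cusp.
Classification: cusp.


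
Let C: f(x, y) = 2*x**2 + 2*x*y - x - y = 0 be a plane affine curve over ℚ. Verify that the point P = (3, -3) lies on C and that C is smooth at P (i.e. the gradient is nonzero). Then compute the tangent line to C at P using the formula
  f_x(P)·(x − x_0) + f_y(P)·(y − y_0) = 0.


Tangent line at P: 5*x + 5*y = 0.

Step 1: f(3, -3) = 0, so P lies on C.
Step 2: partial derivatives
  f_x(x, y) = 4*x + 2*y - 1, f_y(x, y) = 2*x - 1.
  f_x(P) = 5, f_y(P) = 5 (gradient nonzero, so P is smooth).
Step 3: tangent line at P: 5·(x − 3) + 5·(y − -3) = 0.
Expanding: 5*x + 5*y = 0.


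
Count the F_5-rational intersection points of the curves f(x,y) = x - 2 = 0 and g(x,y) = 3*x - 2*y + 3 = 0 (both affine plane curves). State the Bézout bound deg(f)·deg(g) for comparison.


Common zeros: {(2, 2)}; count = 1; Bézout bound = 1.

deg(f) = 1, deg(g) = 1, so Bézout bound = 1.
Scan x ∈ F_5. For each x, list the y ∈ F_5 with f(x, y) ≡ 0 and those with g(x, y) ≡ 0 (mod 5); the common zeros in that column are the intersection.
  x = 0: f ≡ 0 at y ∈ ∅; g ≡ 0 at y ∈ {4}; common: ∅.
  x = 1: f ≡ 0 at y ∈ ∅; g ≡ 0 at y ∈ {3}; common: ∅.
  x = 2: f ≡ 0 at y ∈ {0, 1, 2, 3, 4}; g ≡ 0 at y ∈ {2}; common: {2}.
  x = 3: f ≡ 0 at y ∈ ∅; g ≡ 0 at y ∈ {1}; common: ∅.
  x = 4: f ≡ 0 at y ∈ ∅; g ≡ 0 at y ∈ {0}; common: ∅.
Collecting: common zeros = {(2, 2)}, so the count is 1.
Comparison with the Bézout bound: 1 ≤ 1 = deg(f)·deg(g), as expected for curves with no common component (the bound is attained).


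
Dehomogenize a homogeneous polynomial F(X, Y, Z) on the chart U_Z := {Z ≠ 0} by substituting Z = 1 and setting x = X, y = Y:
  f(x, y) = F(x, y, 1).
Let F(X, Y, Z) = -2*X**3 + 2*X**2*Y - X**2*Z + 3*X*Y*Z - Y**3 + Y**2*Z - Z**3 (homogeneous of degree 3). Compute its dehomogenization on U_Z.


f(x, y) = -2*x**3 + 2*x**2*y - x**2 + 3*x*y - y**3 + y**2 - 1

On U_Z we set Z = 1. Each monomial c·X^i·Y^j·Z^k in F becomes c·x^i·y^j·1^k = c·x^i·y^j.
Substituting Z = 1: F(X, Y, 1) = -2*x**3 + 2*x**2*y - x**2 + 3*x*y - y**3 + y**2 - 1.
Note: deg(f) ≤ deg(F) = 3; strict inequality happens when F is divisible by Z (lost terms).


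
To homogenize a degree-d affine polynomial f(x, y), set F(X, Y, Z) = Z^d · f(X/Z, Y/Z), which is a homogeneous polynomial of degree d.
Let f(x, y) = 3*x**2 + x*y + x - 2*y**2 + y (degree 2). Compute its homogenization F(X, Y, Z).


F(X, Y, Z) = 3*X**2 + X*Y + X*Z - 2*Y**2 + Y*Z

deg(f) = 2.
Substitute x = X/Z, y = Y/Z into f, then multiply by Z^2.
  monomial 3·x^2·y^0 ↦ 3·X^2·Y^0·Z^0.
  monomial 1·x^1·y^1 ↦ 1·X^1·Y^1·Z^0.
  monomial 1·x^1·y^0 ↦ 1·X^1·Y^0·Z^1.
  monomial -2·x^0·y^2 ↦ -2·X^0·Y^2·Z^0.
  monomial 1·x^0·y^1 ↦ 1·X^0·Y^1·Z^1.
Collecting: F(X, Y, Z) = 3*X**2 + X*Y + X*Z - 2*Y**2 + Y*Z.


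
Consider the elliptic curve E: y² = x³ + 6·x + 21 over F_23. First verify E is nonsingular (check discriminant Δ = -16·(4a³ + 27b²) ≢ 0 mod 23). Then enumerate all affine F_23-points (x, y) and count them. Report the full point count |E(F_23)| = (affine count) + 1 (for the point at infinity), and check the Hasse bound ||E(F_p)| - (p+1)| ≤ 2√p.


Affine points = {(2, 8), (2, 15), (8, 11), (8, 12), (10, 0), (12, 2), (12, 21), (15, 6), (15, 17), (16, 2), (16, 21), (18, 2), (18, 21), (19, 5), (19, 18), (21, 1), (21, 22)}; affine count = 17; |E(F_23)| = 18.

Discriminant check: Δ ∝ 4a³ + 27b² = 4·6³ + 27·21² = 4·216 + 27·441 ≡ 6 (mod 23). Nonzero ⇒ E is nonsingular.
For each x ∈ F_23, compute rhs = x³ + 6·x + 21 mod 23, then count y ∈ F_23 with y² ≡ rhs.
  x = 0: rhs = 21, matching y values: none (0 points).
  x = 1: rhs = 5, matching y values: none (0 points).
  x = 2: rhs = 18, matching y values: 8, 15 (2 points).
  x = 3: rhs = 20, matching y values: none (0 points).
  x = 4: rhs = 17, matching y values: none (0 points).
  x = 5: rhs = 15, matching y values: none (0 points).
  x = 6: rhs = 20, matching y values: none (0 points).
  x = 7: rhs = 15, matching y values: none (0 points).
  x = 8: rhs = 6, matching y values: 11, 12 (2 points).
  x = 9: rhs = 22, matching y values: none (0 points).
  x = 10: rhs = 0, matching y values: 0 (1 points).
  x = 11: rhs = 15, matching y values: none (0 points).
  x = 12: rhs = 4, matching y values: 2, 21 (2 points).
  x = 13: rhs = 19, matching y values: none (0 points).
  x = 14: rhs = 20, matching y values: none (0 points).
  x = 15: rhs = 13, matching y values: 6, 17 (2 points).
  x = 16: rhs = 4, matching y values: 2, 21 (2 points).
  x = 17: rhs = 22, matching y values: none (0 points).
  x = 18: rhs = 4, matching y values: 2, 21 (2 points).
  x = 19: rhs = 2, matching y values: 5, 18 (2 points).
  x = 20: rhs = 22, matching y values: none (0 points).
  x = 21: rhs = 1, matching y values: 1, 22 (2 points).
  x = 22: rhs = 14, matching y values: none (0 points).
Total affine count: 17.
Full point count |E(F_23)| = 17 + 1 = 18.
Hasse bound: |18 − (23+1)| = |-6| = 6 ≤ 2√23 ≈ 9.5917 ✓.


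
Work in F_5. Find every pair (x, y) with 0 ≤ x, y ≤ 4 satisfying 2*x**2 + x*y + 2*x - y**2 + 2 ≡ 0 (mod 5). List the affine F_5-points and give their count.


Affine F_5-points: {(1, 3), (2, 1), (4, 1), (4, 3)}; count = 4.

For each of the 25 pairs (x, y) ∈ F_5², evaluate f(x, y) mod 5. Record the zeros.
  x = 0: [0↦2, 1↦1, 2↦3, 3↦3, 4↦1]  zeros at y ∈ ∅
  x = 1: [0↦1, 1↦1, 2↦4, 3↦0, 4↦4]  zeros at y ∈ {3}
  x = 2: [0↦4, 1↦0, 2↦4, 3↦1, 4↦1]  zeros at y ∈ {1}
  x = 3: [0↦1, 1↦3, 2↦3, 3↦1, 4↦2]  zeros at y ∈ ∅
  x = 4: [0↦2, 1↦0, 2↦1, 3↦0, 4↦2]  zeros at y ∈ {1, 3}
Collecting zeros: affine points = {(1, 3), (2, 1), (4, 1), (4, 3)}.
Total count |C(F_5)_aff| = 4.


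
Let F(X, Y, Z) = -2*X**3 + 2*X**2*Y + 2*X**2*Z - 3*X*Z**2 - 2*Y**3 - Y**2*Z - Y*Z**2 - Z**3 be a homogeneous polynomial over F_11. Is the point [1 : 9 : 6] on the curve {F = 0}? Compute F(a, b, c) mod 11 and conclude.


F(1,9,6) ≡ 10 (mod 11); P is NOT on the curve.

Evaluate F(1, 9, 6) term-by-term (mod 11).
  -2*X**3 ↦ -2·1·1·1 = -2
  2*X**2*Y ↦ 2·1·9·1 = 18
  2*X**2*Z ↦ 2·1·1·6 = 12
  -3*X*Z**2 ↦ -3·1·1·36 = -108
  -2*Y**3 ↦ -2·1·729·1 = -1458
  -Y**2*Z ↦ -1·1·81·6 = -486
  -Y*Z**2 ↦ -1·1·9·36 = -324
  -Z**3 ↦ -1·1·1·216 = -216
Sum: F(1, 9, 6) = (-2) + (18) + (12) + (-108) + (-1458) + (-486) + (-324) + (-216) = -2564.
Reducing mod 11: -2564 ≡ 10 (mod 11).
Since F(a, b, c) ≡ 10 ≠ 0 (mod 11), P does NOT lie on the curve.


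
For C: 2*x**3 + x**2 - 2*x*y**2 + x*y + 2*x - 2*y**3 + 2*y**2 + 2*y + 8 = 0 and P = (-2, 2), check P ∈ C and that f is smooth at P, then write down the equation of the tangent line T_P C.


Tangent line at P: 16*x + 32 = 0.

Step 1: f(-2, 2) = 0, so P lies on C.
Step 2: partial derivatives
  f_x(x, y) = 6*x**2 + 2*x - 2*y**2 + y + 2, f_y(x, y) = -4*x*y + x - 6*y**2 + 4*y + 2.
  f_x(P) = 16, f_y(P) = 0 (gradient nonzero, so P is smooth).
Step 3: tangent line at P: 16·(x − -2) + 0·(y − 2) = 0.
Expanding: 16*x + 32 = 0.


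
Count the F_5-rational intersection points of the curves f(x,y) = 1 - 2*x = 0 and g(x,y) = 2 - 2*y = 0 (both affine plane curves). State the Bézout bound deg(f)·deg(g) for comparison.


Common zeros: {(3, 1)}; count = 1; Bézout bound = 1.

deg(f) = 1, deg(g) = 1, so Bézout bound = 1.
Scan x ∈ F_5. For each x, list the y ∈ F_5 with f(x, y) ≡ 0 and those with g(x, y) ≡ 0 (mod 5); the common zeros in that column are the intersection.
  x = 0: f ≡ 0 at y ∈ ∅; g ≡ 0 at y ∈ {1}; common: ∅.
  x = 1: f ≡ 0 at y ∈ ∅; g ≡ 0 at y ∈ {1}; common: ∅.
  x = 2: f ≡ 0 at y ∈ ∅; g ≡ 0 at y ∈ {1}; common: ∅.
  x = 3: f ≡ 0 at y ∈ {0, 1, 2, 3, 4}; g ≡ 0 at y ∈ {1}; common: {1}.
  x = 4: f ≡ 0 at y ∈ ∅; g ≡ 0 at y ∈ {1}; common: ∅.
Collecting: common zeros = {(3, 1)}, so the count is 1.
Comparison with the Bézout bound: 1 ≤ 1 = deg(f)·deg(g), as expected for curves with no common component (the bound is attained).


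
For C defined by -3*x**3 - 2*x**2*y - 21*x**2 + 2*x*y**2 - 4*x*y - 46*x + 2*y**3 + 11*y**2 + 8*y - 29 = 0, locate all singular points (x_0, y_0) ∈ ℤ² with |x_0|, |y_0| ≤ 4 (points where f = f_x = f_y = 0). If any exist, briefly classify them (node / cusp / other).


Singular points: {(-2, -1)}; classification: node.

Compute partial derivatives:
  f_x = -9*x**2 - 4*x*y - 42*x + 2*y**2 - 4*y - 46.
  f_y = -2*x**2 + 4*x*y - 4*x + 6*y**2 + 22*y + 8.
Scan x_0 ∈ {−4, ..., 4}. For each x_0, f_y(x_0, y) is a polynomial in y; find its integer roots y ∈ {−4, ..., 4}, then test f_x and f at those candidates.
  x = -4: f_y(-4, y) = 6*y**2 + 6*y - 8; no integer root y with |y| ≤ 4.
  x = -3: f_y(-3, y) = 6*y**2 + 10*y + 2; no integer root y with |y| ≤ 4.
  x = -2: f_y(-2, y) = 6*y**2 + 14*y + 8; vanishes at y ∈ {-1}. (-2, -1): f_x = 0, f = 0 — SINGULAR.
  x = -1: f_y(-1, y) = 6*y**2 + 18*y + 10; no integer root y with |y| ≤ 4.
  x = 0: f_y(0, y) = 6*y**2 + 22*y + 8; no integer root y with |y| ≤ 4.
  x = 1: f_y(1, y) = 6*y**2 + 26*y + 2; no integer root y with |y| ≤ 4.
  x = 2: f_y(2, y) = 6*y**2 + 30*y - 8; no integer root y with |y| ≤ 4.
  x = 3: f_y(3, y) = 6*y**2 + 34*y - 22; no integer root y with |y| ≤ 4.
  x = 4: f_y(4, y) = 6*y**2 + 38*y - 40; no integer root y with |y| ≤ 4.
Only singular point on the grid: (-2, -1).
Classify: substitute x = -2 + u, y = -1 + v and expand: f = -3*u**3 - 2*u**2*v - u**2 + 2*u*v**2 + 2*v**3 + v**2.
No constant or linear terms (consistent with a singular point). Quadratic part: -u**2 + v**2. Cubic part: -3*u**3 - 2*u**2*v + 2*u*v**2 + 2*v**3.
The quadratic part v**2 - u**2 = (v − u)(v + u) splits into two distinct linear factors, so there are two distinct tangent lines y − -1 = ±(x − -2) — this is a node (ordinary double point).
Classification: node.


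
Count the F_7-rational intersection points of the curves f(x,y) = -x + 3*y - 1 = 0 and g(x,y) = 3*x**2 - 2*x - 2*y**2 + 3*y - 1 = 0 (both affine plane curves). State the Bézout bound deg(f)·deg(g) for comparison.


Common zeros: ∅; count = 0; Bézout bound = 2.

deg(f) = 1, deg(g) = 2, so Bézout bound = 2.
Scan x ∈ F_7. For each x, list the y ∈ F_7 with f(x, y) ≡ 0 and those with g(x, y) ≡ 0 (mod 7); the common zeros in that column are the intersection.
  x = 0: f ≡ 0 at y ∈ {5}; g ≡ 0 at y ∈ {1, 4}; common: ∅.
  x = 1: f ≡ 0 at y ∈ {3}; g ≡ 0 at y ∈ {0, 5}; common: ∅.
  x = 2: f ≡ 0 at y ∈ {1}; g ≡ 0 at y ∈ {0, 5}; common: ∅.
  x = 3: f ≡ 0 at y ∈ {6}; g ≡ 0 at y ∈ {1, 4}; common: ∅.
  x = 4: f ≡ 0 at y ∈ {4}; g ≡ 0 at y ∈ ∅; common: ∅.
  x = 5: f ≡ 0 at y ∈ {2}; g ≡ 0 at y ∈ ∅; common: ∅.
  x = 6: f ≡ 0 at y ∈ {0}; g ≡ 0 at y ∈ ∅; common: ∅.
Collecting: common zeros = ∅, so the count is 0.
Comparison with the Bézout bound: 0 ≤ 2 = deg(f)·deg(g), as expected for curves with no common component (the affine F_7-count falls short of the bound because intersections may lie at infinity, over extension fields, or carry multiplicity).


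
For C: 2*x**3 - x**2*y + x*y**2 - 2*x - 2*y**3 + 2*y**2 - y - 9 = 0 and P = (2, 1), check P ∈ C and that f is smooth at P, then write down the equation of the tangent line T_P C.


Tangent line at P: 19*x - 3*y - 35 = 0.

Step 1: f(2, 1) = 0, so P lies on C.
Step 2: partial derivatives
  f_x(x, y) = 6*x**2 - 2*x*y + y**2 - 2, f_y(x, y) = -x**2 + 2*x*y - 6*y**2 + 4*y - 1.
  f_x(P) = 19, f_y(P) = -3 (gradient nonzero, so P is smooth).
Step 3: tangent line at P: 19·(x − 2) + -3·(y − 1) = 0.
Expanding: 19*x - 3*y - 35 = 0.


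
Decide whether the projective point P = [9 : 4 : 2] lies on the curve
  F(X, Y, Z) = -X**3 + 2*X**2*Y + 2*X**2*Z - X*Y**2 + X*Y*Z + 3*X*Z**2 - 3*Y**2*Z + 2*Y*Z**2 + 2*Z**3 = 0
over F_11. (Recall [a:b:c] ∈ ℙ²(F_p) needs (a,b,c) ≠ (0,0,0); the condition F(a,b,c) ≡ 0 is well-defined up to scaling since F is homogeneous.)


F(9,4,2) ≡ 0 (mod 11); P is on the curve.

Evaluate F(9, 4, 2) term-by-term (mod 11).
  -X**3 ↦ -1·729·1·1 = -729
  2*X**2*Y ↦ 2·81·4·1 = 648
  2*X**2*Z ↦ 2·81·1·2 = 324
  -X*Y**2 ↦ -1·9·16·1 = -144
  X*Y*Z ↦ 1·9·4·2 = 72
  3*X*Z**2 ↦ 3·9·1·4 = 108
  -3*Y**2*Z ↦ -3·1·16·2 = -96
  2*Y*Z**2 ↦ 2·1·4·4 = 32
  2*Z**3 ↦ 2·1·1·8 = 16
Sum: F(9, 4, 2) = (-729) + (648) + (324) + (-144) + (72) + (108) + (-96) + (32) + (16) = 231.
Reducing mod 11: 231 ≡ 0 (mod 11).
Since F(a, b, c) ≡ 0 (mod 11), P lies on the curve.


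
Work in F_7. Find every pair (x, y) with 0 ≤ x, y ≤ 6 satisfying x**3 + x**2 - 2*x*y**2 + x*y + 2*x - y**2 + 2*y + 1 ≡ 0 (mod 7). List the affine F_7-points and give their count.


Affine F_7-points: {(0, 4), (0, 5), (3, 4), (5, 0)}; count = 4.

For each of the 49 pairs (x, y) ∈ F_7², evaluate f(x, y) mod 7. Record the zeros.
  x = 0: [0↦1, 1↦2, 2↦1, 3↦5, 4↦0, 5↦0, 6↦5]  zeros at y ∈ {4, 5}
  x = 1: [0↦5, 1↦5, 2↦6, 3↦1, 4↦4, 5↦1, 6↦6]  zeros at y ∈ ∅
  x = 2: [0↦3, 1↦2, 2↦5, 3↦5, 4↦2, 5↦3, 6↦1]  zeros at y ∈ ∅
  x = 3: [0↦1, 1↦6, 2↦4, 3↦2, 4↦0, 5↦5, 6↦3]  zeros at y ∈ {4}
  x = 4: [0↦5, 1↦2, 2↦2, 3↦5, 4↦4, 5↦6, 6↦4]  zeros at y ∈ ∅
  x = 5: [0↦0, 1↦3, 2↦5, 3↦6, 4↦6, 5↦5, 6↦3]  zeros at y ∈ {0}
  x = 6: [0↦6, 1↦1, 2↦5, 3↦4, 4↦5, 5↦1, 6↦6]  zeros at y ∈ ∅
Collecting zeros: affine points = {(0, 4), (0, 5), (3, 4), (5, 0)}.
Total count |C(F_7)_aff| = 4.


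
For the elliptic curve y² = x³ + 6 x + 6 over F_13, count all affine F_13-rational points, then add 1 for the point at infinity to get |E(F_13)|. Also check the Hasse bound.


Affine points = {(1, 0), (2, 0), (3, 5), (3, 8), (4, 4), (4, 9), (7, 1), (7, 12), (9, 3), (9, 10), (10, 0), (11, 5), (11, 8), (12, 5), (12, 8)}; affine count = 15; |E(F_13)| = 16.

Discriminant check: Δ ∝ 4a³ + 27b² = 4·6³ + 27·6² = 4·216 + 27·36 ≡ 3 (mod 13). Nonzero ⇒ E is nonsingular.
For each x ∈ F_13, compute rhs = x³ + 6·x + 6 mod 13, then count y ∈ F_13 with y² ≡ rhs.
  x = 0: rhs = 6, matching y values: none (0 points).
  x = 1: rhs = 0, matching y values: 0 (1 points).
  x = 2: rhs = 0, matching y values: 0 (1 points).
  x = 3: rhs = 12, matching y values: 5, 8 (2 points).
  x = 4: rhs = 3, matching y values: 4, 9 (2 points).
  x = 5: rhs = 5, matching y values: none (0 points).
  x = 6: rhs = 11, matching y values: none (0 points).
  x = 7: rhs = 1, matching y values: 1, 12 (2 points).
  x = 8: rhs = 7, matching y values: none (0 points).
  x = 9: rhs = 9, matching y values: 3, 10 (2 points).
  x = 10: rhs = 0, matching y values: 0 (1 points).
  x = 11: rhs = 12, matching y values: 5, 8 (2 points).
  x = 12: rhs = 12, matching y values: 5, 8 (2 points).
Total affine count: 15.
Full point count |E(F_13)| = 15 + 1 = 16.
Hasse bound: |16 − (13+1)| = |2| = 2 ≤ 2√13 ≈ 7.2111 ✓.


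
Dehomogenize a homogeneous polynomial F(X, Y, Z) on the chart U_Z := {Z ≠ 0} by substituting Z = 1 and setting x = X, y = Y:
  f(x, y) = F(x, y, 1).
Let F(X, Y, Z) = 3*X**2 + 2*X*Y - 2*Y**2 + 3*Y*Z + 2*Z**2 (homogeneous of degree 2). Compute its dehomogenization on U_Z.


f(x, y) = 3*x**2 + 2*x*y - 2*y**2 + 3*y + 2

On U_Z we set Z = 1. Each monomial c·X^i·Y^j·Z^k in F becomes c·x^i·y^j·1^k = c·x^i·y^j.
Substituting Z = 1: F(X, Y, 1) = 3*x**2 + 2*x*y - 2*y**2 + 3*y + 2.
Note: deg(f) ≤ deg(F) = 2; strict inequality happens when F is divisible by Z (lost terms).


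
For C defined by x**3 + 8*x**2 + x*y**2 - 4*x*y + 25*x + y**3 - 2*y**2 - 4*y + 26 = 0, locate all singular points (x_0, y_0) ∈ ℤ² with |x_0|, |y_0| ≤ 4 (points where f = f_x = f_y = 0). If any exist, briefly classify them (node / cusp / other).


Singular points: {(-3, 2)}; classification: node.

Compute partial derivatives:
  f_x = 3*x**2 + 16*x + y**2 - 4*y + 25.
  f_y = 2*x*y - 4*x + 3*y**2 - 4*y - 4.
Scan x_0 ∈ {−4, ..., 4}. For each x_0, f_y(x_0, y) is a polynomial in y; find its integer roots y ∈ {−4, ..., 4}, then test f_x and f at those candidates.
  x = -4: f_y(-4, y) = 3*y**2 - 12*y + 12; vanishes at y ∈ {2}. (-4, 2): f_x = 5 ≠ 0.
  x = -3: f_y(-3, y) = 3*y**2 - 10*y + 8; vanishes at y ∈ {2}. (-3, 2): f_x = 0, f = 0 — SINGULAR.
  x = -2: f_y(-2, y) = 3*y**2 - 8*y + 4; vanishes at y ∈ {2}. (-2, 2): f_x = 1 ≠ 0.
  x = -1: f_y(-1, y) = 3*y**2 - 6*y; vanishes at y ∈ {0, 2}. (-1, 0): f_x = 12 ≠ 0; (-1, 2): f_x = 8 ≠ 0.
  x = 0: f_y(0, y) = 3*y**2 - 4*y - 4; vanishes at y ∈ {2}. (0, 2): f_x = 21 ≠ 0.
  x = 1: f_y(1, y) = 3*y**2 - 2*y - 8; vanishes at y ∈ {2}. (1, 2): f_x = 40 ≠ 0.
  x = 2: f_y(2, y) = 3*y**2 - 12; vanishes at y ∈ {-2, 2}. (2, -2): f_x = 81 ≠ 0; (2, 2): f_x = 65 ≠ 0.
  x = 3: f_y(3, y) = 3*y**2 + 2*y - 16; vanishes at y ∈ {2}. (3, 2): f_x = 96 ≠ 0.
  x = 4: f_y(4, y) = 3*y**2 + 4*y - 20; vanishes at y ∈ {2}. (4, 2): f_x = 133 ≠ 0.
Only singular point on the grid: (-3, 2).
Classify: substitute x = -3 + u, y = 2 + v and expand: f = u**3 - u**2 + u*v**2 + v**3 + v**2.
No constant or linear terms (consistent with a singular point). Quadratic part: -u**2 + v**2. Cubic part: u**3 + u*v**2 + v**3.
The quadratic part v**2 - u**2 = (v − u)(v + u) splits into two distinct linear factors, so there are two distinct tangent lines y − 2 = ±(x − -3) — this is a node (ordinary double point).
Classification: node.


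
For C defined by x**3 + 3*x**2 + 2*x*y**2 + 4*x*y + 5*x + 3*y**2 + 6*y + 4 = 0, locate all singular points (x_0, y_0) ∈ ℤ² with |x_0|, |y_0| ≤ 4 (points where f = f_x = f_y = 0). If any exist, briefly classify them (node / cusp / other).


Singular points: {(-1, -1)}; classification: cusp.

Compute partial derivatives:
  f_x = 3*x**2 + 6*x + 2*y**2 + 4*y + 5.
  f_y = 4*x*y + 4*x + 6*y + 6.
Scan x_0 ∈ {−4, ..., 4}. For each x_0, f_y(x_0, y) is a polynomial in y; find its integer roots y ∈ {−4, ..., 4}, then test f_x and f at those candidates.
  x = -4: f_y(-4, y) = -10*y - 10; vanishes at y ∈ {-1}. (-4, -1): f_x = 27 ≠ 0.
  x = -3: f_y(-3, y) = -6*y - 6; vanishes at y ∈ {-1}. (-3, -1): f_x = 12 ≠ 0.
  x = -2: f_y(-2, y) = -2*y - 2; vanishes at y ∈ {-1}. (-2, -1): f_x = 3 ≠ 0.
  x = -1: f_y(-1, y) = 2*y + 2; vanishes at y ∈ {-1}. (-1, -1): f_x = 0, f = 0 — SINGULAR.
  x = 0: f_y(0, y) = 6*y + 6; vanishes at y ∈ {-1}. (0, -1): f_x = 3 ≠ 0.
  x = 1: f_y(1, y) = 10*y + 10; vanishes at y ∈ {-1}. (1, -1): f_x = 12 ≠ 0.
  x = 2: f_y(2, y) = 14*y + 14; vanishes at y ∈ {-1}. (2, -1): f_x = 27 ≠ 0.
  x = 3: f_y(3, y) = 18*y + 18; vanishes at y ∈ {-1}. (3, -1): f_x = 48 ≠ 0.
  x = 4: f_y(4, y) = 22*y + 22; vanishes at y ∈ {-1}. (4, -1): f_x = 75 ≠ 0.
Only singular point on the grid: (-1, -1).
Classify: substitute x = -1 + u, y = -1 + v and expand: f = u**3 + 2*u*v**2 + v**2.
No constant or linear terms (consistent with a singular point). Quadratic part: v**2. Cubic part: u**3 + 2*u*v**2.
The quadratic part v**2 is a perfect square, so there is a single (double) tangent line v = 0, i.e. y = -1. Restricting the cubic part to that line (v = 0) leaves u**3 ≠ 0, so f is not divisible by v and the branch is v² ≈ -u**3 to lowest order — this is a cusp.
Classification: cusp.


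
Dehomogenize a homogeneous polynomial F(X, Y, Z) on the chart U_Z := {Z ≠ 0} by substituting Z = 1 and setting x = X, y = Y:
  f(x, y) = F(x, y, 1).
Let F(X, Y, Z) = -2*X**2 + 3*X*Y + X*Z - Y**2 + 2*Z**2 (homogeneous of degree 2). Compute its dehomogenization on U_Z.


f(x, y) = -2*x**2 + 3*x*y + x - y**2 + 2

On U_Z we set Z = 1. Each monomial c·X^i·Y^j·Z^k in F becomes c·x^i·y^j·1^k = c·x^i·y^j.
Substituting Z = 1: F(X, Y, 1) = -2*x**2 + 3*x*y + x - y**2 + 2.
Note: deg(f) ≤ deg(F) = 2; strict inequality happens when F is divisible by Z (lost terms).


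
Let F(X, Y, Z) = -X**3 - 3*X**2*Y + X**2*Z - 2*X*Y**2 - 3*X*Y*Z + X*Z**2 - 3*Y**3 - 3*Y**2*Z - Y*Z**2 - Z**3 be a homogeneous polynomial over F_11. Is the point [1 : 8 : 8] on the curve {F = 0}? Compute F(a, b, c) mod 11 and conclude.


F(1,8,8) ≡ 9 (mod 11); P is NOT on the curve.

Evaluate F(1, 8, 8) term-by-term (mod 11).
  -X**3 ↦ -1·1·1·1 = -1
  -3*X**2*Y ↦ -3·1·8·1 = -24
  X**2*Z ↦ 1·1·1·8 = 8
  -2*X*Y**2 ↦ -2·1·64·1 = -128
  -3*X*Y*Z ↦ -3·1·8·8 = -192
  X*Z**2 ↦ 1·1·1·64 = 64
  -3*Y**3 ↦ -3·1·512·1 = -1536
  -3*Y**2*Z ↦ -3·1·64·8 = -1536
  -Y*Z**2 ↦ -1·1·8·64 = -512
  -Z**3 ↦ -1·1·1·512 = -512
Sum: F(1, 8, 8) = (-1) + (-24) + (8) + (-128) + (-192) + (64) + (-1536) + (-1536) + (-512) + (-512) = -4369.
Reducing mod 11: -4369 ≡ 9 (mod 11).
Since F(a, b, c) ≡ 9 ≠ 0 (mod 11), P does NOT lie on the curve.


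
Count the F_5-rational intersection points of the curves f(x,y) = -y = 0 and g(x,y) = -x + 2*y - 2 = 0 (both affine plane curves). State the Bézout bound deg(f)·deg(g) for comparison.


Common zeros: {(3, 0)}; count = 1; Bézout bound = 1.

deg(f) = 1, deg(g) = 1, so Bézout bound = 1.
Scan x ∈ F_5. For each x, list the y ∈ F_5 with f(x, y) ≡ 0 and those with g(x, y) ≡ 0 (mod 5); the common zeros in that column are the intersection.
  x = 0: f ≡ 0 at y ∈ {0}; g ≡ 0 at y ∈ {1}; common: ∅.
  x = 1: f ≡ 0 at y ∈ {0}; g ≡ 0 at y ∈ {4}; common: ∅.
  x = 2: f ≡ 0 at y ∈ {0}; g ≡ 0 at y ∈ {2}; common: ∅.
  x = 3: f ≡ 0 at y ∈ {0}; g ≡ 0 at y ∈ {0}; common: {0}.
  x = 4: f ≡ 0 at y ∈ {0}; g ≡ 0 at y ∈ {3}; common: ∅.
Collecting: common zeros = {(3, 0)}, so the count is 1.
Comparison with the Bézout bound: 1 ≤ 1 = deg(f)·deg(g), as expected for curves with no common component (the bound is attained).


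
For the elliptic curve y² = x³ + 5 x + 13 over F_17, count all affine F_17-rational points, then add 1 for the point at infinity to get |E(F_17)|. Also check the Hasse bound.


Affine points = {(0, 8), (0, 9), (1, 6), (1, 11), (3, 2), (3, 15), (6, 2), (6, 15), (7, 0), (8, 2), (8, 15), (10, 3), (10, 14), (12, 4), (12, 13)}; affine count = 15; |E(F_17)| = 16.

Discriminant check: Δ ∝ 4a³ + 27b² = 4·5³ + 27·13² = 4·125 + 27·169 ≡ 14 (mod 17). Nonzero ⇒ E is nonsingular.
For each x ∈ F_17, compute rhs = x³ + 5·x + 13 mod 17, then count y ∈ F_17 with y² ≡ rhs.
  x = 0: rhs = 13, matching y values: 8, 9 (2 points).
  x = 1: rhs = 2, matching y values: 6, 11 (2 points).
  x = 2: rhs = 14, matching y values: none (0 points).
  x = 3: rhs = 4, matching y values: 2, 15 (2 points).
  x = 4: rhs = 12, matching y values: none (0 points).
  x = 5: rhs = 10, matching y values: none (0 points).
  x = 6: rhs = 4, matching y values: 2, 15 (2 points).
  x = 7: rhs = 0, matching y values: 0 (1 points).
  x = 8: rhs = 4, matching y values: 2, 15 (2 points).
  x = 9: rhs = 5, matching y values: none (0 points).
  x = 10: rhs = 9, matching y values: 3, 14 (2 points).
  x = 11: rhs = 5, matching y values: none (0 points).
  x = 12: rhs = 16, matching y values: 4, 13 (2 points).
  x = 13: rhs = 14, matching y values: none (0 points).
  x = 14: rhs = 5, matching y values: none (0 points).
  x = 15: rhs = 12, matching y values: none (0 points).
  x = 16: rhs = 7, matching y values: none (0 points).
Total affine count: 15.
Full point count |E(F_17)| = 15 + 1 = 16.
Hasse bound: |16 − (17+1)| = |-2| = 2 ≤ 2√17 ≈ 8.2462 ✓.


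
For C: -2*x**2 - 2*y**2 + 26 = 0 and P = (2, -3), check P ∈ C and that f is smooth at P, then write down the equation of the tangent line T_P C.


Tangent line at P: -8*x + 12*y + 52 = 0.

Step 1: f(2, -3) = 0, so P lies on C.
Step 2: partial derivatives
  f_x(x, y) = -4*x, f_y(x, y) = -4*y.
  f_x(P) = -8, f_y(P) = 12 (gradient nonzero, so P is smooth).
Step 3: tangent line at P: -8·(x − 2) + 12·(y − -3) = 0.
Expanding: -8*x + 12*y + 52 = 0.


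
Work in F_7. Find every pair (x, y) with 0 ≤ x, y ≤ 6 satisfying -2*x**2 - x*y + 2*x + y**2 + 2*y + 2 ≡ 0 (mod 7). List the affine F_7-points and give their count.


Affine F_7-points: {(1, 3), (2, 3), (2, 4), (4, 4), (4, 5), (5, 5)}; count = 6.

For each of the 49 pairs (x, y) ∈ F_7², evaluate f(x, y) mod 7. Record the zeros.
  x = 0: [0↦2, 1↦5, 2↦3, 3↦3, 4↦5, 5↦2, 6↦1]  zeros at y ∈ ∅
  x = 1: [0↦2, 1↦4, 2↦1, 3↦0, 4↦1, 5↦4, 6↦2]  zeros at y ∈ {3}
  x = 2: [0↦5, 1↦6, 2↦2, 3↦0, 4↦0, 5↦2, 6↦6]  zeros at y ∈ {3, 4}
  x = 3: [0↦4, 1↦4, 2↦6, 3↦3, 4↦2, 5↦3, 6↦6]  zeros at y ∈ ∅
  x = 4: [0↦6, 1↦5, 2↦6, 3↦2, 4↦0, 5↦0, 6↦2]  zeros at y ∈ {4, 5}
  x = 5: [0↦4, 1↦2, 2↦2, 3↦4, 4↦1, 5↦0, 6↦1]  zeros at y ∈ {5}
  x = 6: [0↦5, 1↦2, 2↦1, 3↦2, 4↦5, 5↦3, 6↦3]  zeros at y ∈ ∅
Collecting zeros: affine points = {(1, 3), (2, 3), (2, 4), (4, 4), (4, 5), (5, 5)}.
Total count |C(F_7)_aff| = 6.


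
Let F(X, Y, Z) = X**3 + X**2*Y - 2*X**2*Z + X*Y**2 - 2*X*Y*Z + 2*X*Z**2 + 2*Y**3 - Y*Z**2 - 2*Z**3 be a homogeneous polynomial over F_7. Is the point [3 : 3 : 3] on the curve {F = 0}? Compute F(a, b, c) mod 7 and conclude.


F(3,3,3) ≡ 0 (mod 7); P is on the curve.

Evaluate F(3, 3, 3) term-by-term (mod 7).
  X**3 ↦ 1·27·1·1 = 27
  X**2*Y ↦ 1·9·3·1 = 27
  -2*X**2*Z ↦ -2·9·1·3 = -54
  X*Y**2 ↦ 1·3·9·1 = 27
  -2*X*Y*Z ↦ -2·3·3·3 = -54
  2*X*Z**2 ↦ 2·3·1·9 = 54
  2*Y**3 ↦ 2·1·27·1 = 54
  -Y*Z**2 ↦ -1·1·3·9 = -27
  -2*Z**3 ↦ -2·1·1·27 = -54
Sum: F(3, 3, 3) = (27) + (27) + (-54) + (27) + (-54) + (54) + (54) + (-27) + (-54) = 0.
Reducing mod 7: 0 ≡ 0 (mod 7).
Since F(a, b, c) ≡ 0 (mod 7), P lies on the curve.


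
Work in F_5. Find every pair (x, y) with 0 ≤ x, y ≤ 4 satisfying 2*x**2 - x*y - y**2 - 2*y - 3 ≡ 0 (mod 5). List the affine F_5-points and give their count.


Affine F_5-points: {(1, 1), (2, 0), (2, 1), (3, 0)}; count = 4.

For each of the 25 pairs (x, y) ∈ F_5², evaluate f(x, y) mod 5. Record the zeros.
  x = 0: [0↦2, 1↦4, 2↦4, 3↦2, 4↦3]  zeros at y ∈ ∅
  x = 1: [0↦4, 1↦0, 2↦4, 3↦1, 4↦1]  zeros at y ∈ {1}
  x = 2: [0↦0, 1↦0, 2↦3, 3↦4, 4↦3]  zeros at y ∈ {0, 1}
  x = 3: [0↦0, 1↦4, 2↦1, 3↦1, 4↦4]  zeros at y ∈ {0}
  x = 4: [0↦4, 1↦2, 2↦3, 3↦2, 4↦4]  zeros at y ∈ ∅
Collecting zeros: affine points = {(1, 1), (2, 0), (2, 1), (3, 0)}.
Total count |C(F_5)_aff| = 4.


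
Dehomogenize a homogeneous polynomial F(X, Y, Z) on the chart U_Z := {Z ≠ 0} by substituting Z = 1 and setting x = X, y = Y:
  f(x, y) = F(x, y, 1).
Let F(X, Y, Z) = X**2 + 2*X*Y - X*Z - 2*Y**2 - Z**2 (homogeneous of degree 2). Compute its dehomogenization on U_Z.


f(x, y) = x**2 + 2*x*y - x - 2*y**2 - 1

On U_Z we set Z = 1. Each monomial c·X^i·Y^j·Z^k in F becomes c·x^i·y^j·1^k = c·x^i·y^j.
Substituting Z = 1: F(X, Y, 1) = x**2 + 2*x*y - x - 2*y**2 - 1.
Note: deg(f) ≤ deg(F) = 2; strict inequality happens when F is divisible by Z (lost terms).


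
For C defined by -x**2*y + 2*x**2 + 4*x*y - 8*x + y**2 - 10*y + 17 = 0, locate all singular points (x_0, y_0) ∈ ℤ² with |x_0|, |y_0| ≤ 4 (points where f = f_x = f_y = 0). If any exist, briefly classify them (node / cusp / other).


Singular points: {(2, 3)}; classification: node.

Compute partial derivatives:
  f_x = -2*x*y + 4*x + 4*y - 8.
  f_y = -x**2 + 4*x + 2*y - 10.
Scan x_0 ∈ {−4, ..., 4}. For each x_0, f_y(x_0, y) is a polynomial in y; find its integer roots y ∈ {−4, ..., 4}, then test f_x and f at those candidates.
  x = -4: f_y(-4, y) = 2*y - 42; no integer root y with |y| ≤ 4.
  x = -3: f_y(-3, y) = 2*y - 31; no integer root y with |y| ≤ 4.
  x = -2: f_y(-2, y) = 2*y - 22; no integer root y with |y| ≤ 4.
  x = -1: f_y(-1, y) = 2*y - 15; no integer root y with |y| ≤ 4.
  x = 0: f_y(0, y) = 2*y - 10; no integer root y with |y| ≤ 4.
  x = 1: f_y(1, y) = 2*y - 7; no integer root y with |y| ≤ 4.
  x = 2: f_y(2, y) = 2*y - 6; vanishes at y ∈ {3}. (2, 3): f_x = 0, f = 0 — SINGULAR.
  x = 3: f_y(3, y) = 2*y - 7; no integer root y with |y| ≤ 4.
  x = 4: f_y(4, y) = 2*y - 10; no integer root y with |y| ≤ 4.
Only singular point on the grid: (2, 3).
Classify: substitute x = 2 + u, y = 3 + v and expand: f = -u**2*v - u**2 + v**2.
No constant or linear terms (consistent with a singular point). Quadratic part: -u**2 + v**2. Cubic part: -u**2*v.
The quadratic part v**2 - u**2 = (v − u)(v + u) splits into two distinct linear factors, so there are two distinct tangent lines y − 3 = ±(x − 2) — this is a node (ordinary double point).
Classification: node.
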